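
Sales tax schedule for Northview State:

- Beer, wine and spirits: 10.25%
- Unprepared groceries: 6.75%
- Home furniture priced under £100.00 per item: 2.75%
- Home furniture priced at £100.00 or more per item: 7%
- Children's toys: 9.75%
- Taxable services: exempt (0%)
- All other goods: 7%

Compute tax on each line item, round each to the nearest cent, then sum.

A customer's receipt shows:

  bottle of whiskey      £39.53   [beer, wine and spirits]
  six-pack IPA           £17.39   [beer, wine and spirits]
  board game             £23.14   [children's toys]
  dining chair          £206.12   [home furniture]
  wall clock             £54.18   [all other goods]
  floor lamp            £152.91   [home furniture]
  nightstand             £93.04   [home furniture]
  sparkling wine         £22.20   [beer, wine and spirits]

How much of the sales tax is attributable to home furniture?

Dining chair £206.12: home furniture, £100.00 or more → 7% → £14.43
Floor lamp £152.91: home furniture, £100.00 or more → 7% → £10.70
Nightstand £93.04: home furniture, under £100.00 → 2.75% → £2.56
Tax on home furniture = £14.43 + £10.70 + £2.56 = £27.69

£27.69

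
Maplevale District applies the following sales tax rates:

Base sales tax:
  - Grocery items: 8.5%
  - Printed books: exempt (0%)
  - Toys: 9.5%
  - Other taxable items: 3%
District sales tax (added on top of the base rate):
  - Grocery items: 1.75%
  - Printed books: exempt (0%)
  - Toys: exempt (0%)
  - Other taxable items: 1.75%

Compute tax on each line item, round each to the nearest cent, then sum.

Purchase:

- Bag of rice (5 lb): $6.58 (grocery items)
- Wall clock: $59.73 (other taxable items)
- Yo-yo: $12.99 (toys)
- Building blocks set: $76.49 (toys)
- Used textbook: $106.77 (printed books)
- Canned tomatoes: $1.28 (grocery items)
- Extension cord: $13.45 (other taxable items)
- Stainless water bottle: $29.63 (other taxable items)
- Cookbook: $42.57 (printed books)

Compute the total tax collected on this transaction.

Bag of rice (5 lb) $6.58: grocery items → 8.5% + 1.75% district = 10.25% → $0.67
Wall clock $59.73: other taxable items → 3% + 1.75% district = 4.75% → $2.84
Yo-yo $12.99: toys → 9.5% + 0% district = 9.5% → $1.23
Building blocks set $76.49: toys → 9.5% + 0% district = 9.5% → $7.27
Used textbook $106.77: printed books → 0% + 0% district = 0% → $0.00
Canned tomatoes $1.28: grocery items → 8.5% + 1.75% district = 10.25% → $0.13
Extension cord $13.45: other taxable items → 3% + 1.75% district = 4.75% → $0.64
Stainless water bottle $29.63: other taxable items → 3% + 1.75% district = 4.75% → $1.41
Cookbook $42.57: printed books → 0% + 0% district = 0% → $0.00
Total tax = $0.67 + $2.84 + $1.23 + $7.27 + $0.13 + $0.64 + $1.41 = $14.19

$14.19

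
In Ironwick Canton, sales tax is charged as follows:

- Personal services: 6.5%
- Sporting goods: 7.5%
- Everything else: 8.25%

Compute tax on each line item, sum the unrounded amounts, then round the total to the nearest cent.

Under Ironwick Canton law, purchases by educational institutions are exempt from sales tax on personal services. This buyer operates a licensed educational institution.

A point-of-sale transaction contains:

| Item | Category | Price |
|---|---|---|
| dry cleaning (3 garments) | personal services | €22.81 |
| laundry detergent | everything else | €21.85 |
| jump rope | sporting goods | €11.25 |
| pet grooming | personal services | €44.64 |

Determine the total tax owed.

€2.65

Dry cleaning (3 garments) €22.81: personal services, buyer-exempt → 0% → €0.00
Laundry detergent €21.85: everything else → 8.25% → €1.802625
Jump rope €11.25: sporting goods → 7.5% → €0.84375
Pet grooming €44.64: personal services, buyer-exempt → 0% → €0.00
Unrounded tax sum = €2.646375 → €2.65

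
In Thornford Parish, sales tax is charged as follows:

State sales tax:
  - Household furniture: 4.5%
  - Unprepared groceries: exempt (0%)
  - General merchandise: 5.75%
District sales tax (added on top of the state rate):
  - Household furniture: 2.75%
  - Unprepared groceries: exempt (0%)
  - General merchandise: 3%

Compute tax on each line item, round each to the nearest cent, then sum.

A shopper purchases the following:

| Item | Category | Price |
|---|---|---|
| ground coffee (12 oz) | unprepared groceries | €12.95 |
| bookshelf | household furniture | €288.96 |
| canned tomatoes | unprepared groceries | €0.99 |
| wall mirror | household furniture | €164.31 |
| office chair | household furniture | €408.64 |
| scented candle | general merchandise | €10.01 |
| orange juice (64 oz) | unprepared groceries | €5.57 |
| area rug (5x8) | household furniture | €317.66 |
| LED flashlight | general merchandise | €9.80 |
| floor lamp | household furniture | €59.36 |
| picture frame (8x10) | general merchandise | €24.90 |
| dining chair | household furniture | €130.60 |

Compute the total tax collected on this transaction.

Ground coffee (12 oz) €12.95: unprepared groceries → 0% + 0% district = 0% → €0.00
Bookshelf €288.96: household furniture → 4.5% + 2.75% district = 7.25% → €20.95
Canned tomatoes €0.99: unprepared groceries → 0% + 0% district = 0% → €0.00
Wall mirror €164.31: household furniture → 4.5% + 2.75% district = 7.25% → €11.91
Office chair €408.64: household furniture → 4.5% + 2.75% district = 7.25% → €29.63
Scented candle €10.01: general merchandise → 5.75% + 3% district = 8.75% → €0.88
Orange juice (64 oz) €5.57: unprepared groceries → 0% + 0% district = 0% → €0.00
Area rug (5x8) €317.66: household furniture → 4.5% + 2.75% district = 7.25% → €23.03
LED flashlight €9.80: general merchandise → 5.75% + 3% district = 8.75% → €0.86
Floor lamp €59.36: household furniture → 4.5% + 2.75% district = 7.25% → €4.30
Picture frame (8x10) €24.90: general merchandise → 5.75% + 3% district = 8.75% → €2.18
Dining chair €130.60: household furniture → 4.5% + 2.75% district = 7.25% → €9.47
Total tax = €20.95 + €11.91 + €29.63 + €0.88 + €23.03 + €0.86 + €4.30 + €2.18 + €9.47 = €103.21

€103.21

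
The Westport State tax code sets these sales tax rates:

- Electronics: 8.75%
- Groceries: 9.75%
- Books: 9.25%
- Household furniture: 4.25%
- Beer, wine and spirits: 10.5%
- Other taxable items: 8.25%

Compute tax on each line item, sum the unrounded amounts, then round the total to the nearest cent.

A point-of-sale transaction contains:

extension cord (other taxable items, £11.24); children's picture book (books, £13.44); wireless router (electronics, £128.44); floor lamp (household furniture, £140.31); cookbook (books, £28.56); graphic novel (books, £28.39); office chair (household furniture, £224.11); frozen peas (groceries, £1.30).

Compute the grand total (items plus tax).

Extension cord £11.24: other taxable items → 8.25% → £0.9273
Children's picture book £13.44: books → 9.25% → £1.2432
Wireless router £128.44: electronics → 8.75% → £11.2385
Floor lamp £140.31: household furniture → 4.25% → £5.963175
Cookbook £28.56: books → 9.25% → £2.6418
Graphic novel £28.39: books → 9.25% → £2.626075
Office chair £224.11: household furniture → 4.25% → £9.524675
Frozen peas £1.30: groceries → 9.75% → £0.12675
Subtotal = £575.79; unrounded tax = £34.291475 → £34.29; total due = £610.08

£610.08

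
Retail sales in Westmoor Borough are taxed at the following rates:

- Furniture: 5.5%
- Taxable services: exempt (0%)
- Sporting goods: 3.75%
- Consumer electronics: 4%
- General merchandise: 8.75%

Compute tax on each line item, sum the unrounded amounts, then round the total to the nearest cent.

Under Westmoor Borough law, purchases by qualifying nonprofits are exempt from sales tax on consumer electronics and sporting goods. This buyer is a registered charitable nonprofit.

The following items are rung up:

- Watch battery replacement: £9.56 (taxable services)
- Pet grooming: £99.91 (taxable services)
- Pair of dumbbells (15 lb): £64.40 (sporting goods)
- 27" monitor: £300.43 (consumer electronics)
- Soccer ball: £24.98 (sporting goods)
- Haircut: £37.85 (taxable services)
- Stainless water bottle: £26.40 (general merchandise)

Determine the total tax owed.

Watch battery replacement £9.56: taxable services → 0% → £0.00
Pet grooming £99.91: taxable services → 0% → £0.00
Pair of dumbbells (15 lb) £64.40: sporting goods, buyer-exempt → 0% → £0.00
27" monitor £300.43: consumer electronics, buyer-exempt → 0% → £0.00
Soccer ball £24.98: sporting goods, buyer-exempt → 0% → £0.00
Haircut £37.85: taxable services → 0% → £0.00
Stainless water bottle £26.40: general merchandise → 8.75% → £2.31
Unrounded tax sum = £2.31 → £2.31

£2.31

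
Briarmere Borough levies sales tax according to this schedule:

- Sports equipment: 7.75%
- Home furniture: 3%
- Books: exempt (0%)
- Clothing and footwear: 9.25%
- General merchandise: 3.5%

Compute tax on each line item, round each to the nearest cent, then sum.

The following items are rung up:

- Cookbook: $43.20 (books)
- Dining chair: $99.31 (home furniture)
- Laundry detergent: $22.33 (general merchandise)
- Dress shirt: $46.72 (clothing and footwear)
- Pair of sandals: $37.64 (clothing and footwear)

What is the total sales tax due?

$11.56

Cookbook $43.20: books → 0% → $0.00
Dining chair $99.31: home furniture → 3% → $2.98
Laundry detergent $22.33: general merchandise → 3.5% → $0.78
Dress shirt $46.72: clothing and footwear → 9.25% → $4.32
Pair of sandals $37.64: clothing and footwear → 9.25% → $3.48
Total tax = $2.98 + $0.78 + $4.32 + $3.48 = $11.56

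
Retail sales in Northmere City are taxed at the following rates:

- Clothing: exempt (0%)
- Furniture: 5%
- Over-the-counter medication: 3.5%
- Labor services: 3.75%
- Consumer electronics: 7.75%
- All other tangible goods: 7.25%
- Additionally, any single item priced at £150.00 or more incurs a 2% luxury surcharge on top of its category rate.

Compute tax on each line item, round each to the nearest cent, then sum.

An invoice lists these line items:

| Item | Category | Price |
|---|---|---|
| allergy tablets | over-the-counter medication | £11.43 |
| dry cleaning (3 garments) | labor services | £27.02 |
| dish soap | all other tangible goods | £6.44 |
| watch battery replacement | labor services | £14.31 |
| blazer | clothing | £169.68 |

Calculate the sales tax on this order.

Allergy tablets £11.43: over-the-counter medication → 3.5% → £0.40
Dry cleaning (3 garments) £27.02: labor services → 3.75% → £1.01
Dish soap £6.44: all other tangible goods → 7.25% → £0.47
Watch battery replacement £14.31: labor services → 3.75% → £0.54
Blazer £169.68: clothing → 0% + 2% surcharge = 2% → £3.39
Total tax = £0.40 + £1.01 + £0.47 + £0.54 + £3.39 = £5.81

£5.81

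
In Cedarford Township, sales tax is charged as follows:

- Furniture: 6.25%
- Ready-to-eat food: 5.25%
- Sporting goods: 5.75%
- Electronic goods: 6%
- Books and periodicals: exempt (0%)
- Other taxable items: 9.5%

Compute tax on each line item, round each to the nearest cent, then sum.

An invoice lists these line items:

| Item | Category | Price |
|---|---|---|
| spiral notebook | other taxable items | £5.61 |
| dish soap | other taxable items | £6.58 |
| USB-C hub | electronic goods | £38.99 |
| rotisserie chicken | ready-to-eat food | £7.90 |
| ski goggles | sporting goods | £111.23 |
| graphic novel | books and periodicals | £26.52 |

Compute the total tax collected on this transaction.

£10.31

Spiral notebook £5.61: other taxable items → 9.5% → £0.53
Dish soap £6.58: other taxable items → 9.5% → £0.63
USB-C hub £38.99: electronic goods → 6% → £2.34
Rotisserie chicken £7.90: ready-to-eat food → 5.25% → £0.41
Ski goggles £111.23: sporting goods → 5.75% → £6.40
Graphic novel £26.52: books and periodicals → 0% → £0.00
Total tax = £0.53 + £0.63 + £2.34 + £0.41 + £6.40 = £10.31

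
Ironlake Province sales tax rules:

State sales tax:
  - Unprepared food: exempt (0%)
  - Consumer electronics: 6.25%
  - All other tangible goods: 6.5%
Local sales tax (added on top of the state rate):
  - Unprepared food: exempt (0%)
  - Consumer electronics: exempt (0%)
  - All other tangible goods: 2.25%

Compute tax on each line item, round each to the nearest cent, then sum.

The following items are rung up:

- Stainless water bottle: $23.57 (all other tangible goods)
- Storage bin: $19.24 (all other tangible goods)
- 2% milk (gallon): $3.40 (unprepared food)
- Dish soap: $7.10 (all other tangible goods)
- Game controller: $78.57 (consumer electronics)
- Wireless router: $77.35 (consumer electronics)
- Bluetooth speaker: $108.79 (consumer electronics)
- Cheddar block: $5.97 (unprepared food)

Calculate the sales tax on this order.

Stainless water bottle $23.57: all other tangible goods → 6.5% + 2.25% local = 8.75% → $2.06
Storage bin $19.24: all other tangible goods → 6.5% + 2.25% local = 8.75% → $1.68
2% milk (gallon) $3.40: unprepared food → 0% + 0% local = 0% → $0.00
Dish soap $7.10: all other tangible goods → 6.5% + 2.25% local = 8.75% → $0.62
Game controller $78.57: consumer electronics → 6.25% + 0% local = 6.25% → $4.91
Wireless router $77.35: consumer electronics → 6.25% + 0% local = 6.25% → $4.83
Bluetooth speaker $108.79: consumer electronics → 6.25% + 0% local = 6.25% → $6.80
Cheddar block $5.97: unprepared food → 0% + 0% local = 0% → $0.00
Total tax = $2.06 + $1.68 + $0.62 + $4.91 + $4.83 + $6.80 = $20.90

$20.90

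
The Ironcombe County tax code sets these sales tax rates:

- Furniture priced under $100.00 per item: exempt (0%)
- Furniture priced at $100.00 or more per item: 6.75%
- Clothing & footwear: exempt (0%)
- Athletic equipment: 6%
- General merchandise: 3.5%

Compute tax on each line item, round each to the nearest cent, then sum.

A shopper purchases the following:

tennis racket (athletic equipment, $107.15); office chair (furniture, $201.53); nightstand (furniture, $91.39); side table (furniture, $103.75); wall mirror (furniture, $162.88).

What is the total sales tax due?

$38.02

Tennis racket $107.15: athletic equipment → 6% → $6.43
Office chair $201.53: furniture, $100.00 or more → 6.75% → $13.60
Nightstand $91.39: furniture, under $100.00 → 0% → $0.00
Side table $103.75: furniture, $100.00 or more → 6.75% → $7.00
Wall mirror $162.88: furniture, $100.00 or more → 6.75% → $10.99
Total tax = $6.43 + $13.60 + $7.00 + $10.99 = $38.02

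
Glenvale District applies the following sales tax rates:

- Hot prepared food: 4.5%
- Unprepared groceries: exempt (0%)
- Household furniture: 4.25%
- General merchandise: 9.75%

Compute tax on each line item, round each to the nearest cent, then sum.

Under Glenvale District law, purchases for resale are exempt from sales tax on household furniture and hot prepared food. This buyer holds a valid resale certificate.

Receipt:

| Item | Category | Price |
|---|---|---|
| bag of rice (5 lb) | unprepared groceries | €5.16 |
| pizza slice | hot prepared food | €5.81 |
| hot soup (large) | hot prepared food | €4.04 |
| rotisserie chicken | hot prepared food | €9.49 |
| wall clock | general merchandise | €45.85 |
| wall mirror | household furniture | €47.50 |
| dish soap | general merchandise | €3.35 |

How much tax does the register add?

€4.80

Bag of rice (5 lb) €5.16: unprepared groceries → 0% → €0.00
Pizza slice €5.81: hot prepared food, buyer-exempt → 0% → €0.00
Hot soup (large) €4.04: hot prepared food, buyer-exempt → 0% → €0.00
Rotisserie chicken €9.49: hot prepared food, buyer-exempt → 0% → €0.00
Wall clock €45.85: general merchandise → 9.75% → €4.47
Wall mirror €47.50: household furniture, buyer-exempt → 0% → €0.00
Dish soap €3.35: general merchandise → 9.75% → €0.33
Total tax = €4.47 + €0.33 = €4.80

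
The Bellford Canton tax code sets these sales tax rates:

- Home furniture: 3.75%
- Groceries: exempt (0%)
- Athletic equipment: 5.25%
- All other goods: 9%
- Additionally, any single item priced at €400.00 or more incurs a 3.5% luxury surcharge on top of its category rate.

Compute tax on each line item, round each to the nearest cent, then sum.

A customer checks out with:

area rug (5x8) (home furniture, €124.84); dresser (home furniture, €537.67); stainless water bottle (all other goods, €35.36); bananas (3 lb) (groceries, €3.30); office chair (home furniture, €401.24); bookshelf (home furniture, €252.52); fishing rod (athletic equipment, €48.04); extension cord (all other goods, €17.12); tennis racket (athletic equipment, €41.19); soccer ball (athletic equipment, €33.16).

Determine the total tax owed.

Area rug (5x8) €124.84: home furniture → 3.75% → €4.68
Dresser €537.67: home furniture → 3.75% + 3.5% surcharge = 7.25% → €38.98
Stainless water bottle €35.36: all other goods → 9% → €3.18
Bananas (3 lb) €3.30: groceries → 0% → €0.00
Office chair €401.24: home furniture → 3.75% + 3.5% surcharge = 7.25% → €29.09
Bookshelf €252.52: home furniture → 3.75% → €9.47
Fishing rod €48.04: athletic equipment → 5.25% → €2.52
Extension cord €17.12: all other goods → 9% → €1.54
Tennis racket €41.19: athletic equipment → 5.25% → €2.16
Soccer ball €33.16: athletic equipment → 5.25% → €1.74
Total tax = €4.68 + €38.98 + €3.18 + €29.09 + €9.47 + €2.52 + €1.54 + €2.16 + €1.74 = €93.36

€93.36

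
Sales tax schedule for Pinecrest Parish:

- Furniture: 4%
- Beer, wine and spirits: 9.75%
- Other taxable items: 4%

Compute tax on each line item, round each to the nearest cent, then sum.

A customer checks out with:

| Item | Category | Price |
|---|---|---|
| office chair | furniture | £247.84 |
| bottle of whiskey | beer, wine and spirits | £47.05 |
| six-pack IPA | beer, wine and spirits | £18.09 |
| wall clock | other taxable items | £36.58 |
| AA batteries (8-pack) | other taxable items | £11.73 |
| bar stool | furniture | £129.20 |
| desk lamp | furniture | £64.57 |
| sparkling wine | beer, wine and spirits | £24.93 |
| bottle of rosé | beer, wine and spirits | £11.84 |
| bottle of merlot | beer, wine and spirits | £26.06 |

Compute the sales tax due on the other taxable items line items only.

£1.93

Wall clock £36.58: other taxable items → 4% → £1.46
AA batteries (8-pack) £11.73: other taxable items → 4% → £0.47
Tax on other taxable items = £1.46 + £0.47 = £1.93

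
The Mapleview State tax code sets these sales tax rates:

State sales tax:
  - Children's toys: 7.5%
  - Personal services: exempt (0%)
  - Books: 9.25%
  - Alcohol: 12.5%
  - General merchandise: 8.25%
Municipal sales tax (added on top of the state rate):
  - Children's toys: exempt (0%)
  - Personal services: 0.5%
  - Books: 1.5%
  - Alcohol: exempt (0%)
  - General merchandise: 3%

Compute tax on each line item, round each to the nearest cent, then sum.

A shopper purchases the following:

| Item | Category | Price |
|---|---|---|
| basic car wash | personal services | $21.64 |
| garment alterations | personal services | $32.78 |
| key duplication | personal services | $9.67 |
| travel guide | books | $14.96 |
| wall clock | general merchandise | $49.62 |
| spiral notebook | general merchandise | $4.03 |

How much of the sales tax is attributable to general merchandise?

Wall clock $49.62: general merchandise → 8.25% + 3% municipal = 11.25% → $5.58
Spiral notebook $4.03: general merchandise → 8.25% + 3% municipal = 11.25% → $0.45
Tax on general merchandise = $5.58 + $0.45 = $6.03

$6.03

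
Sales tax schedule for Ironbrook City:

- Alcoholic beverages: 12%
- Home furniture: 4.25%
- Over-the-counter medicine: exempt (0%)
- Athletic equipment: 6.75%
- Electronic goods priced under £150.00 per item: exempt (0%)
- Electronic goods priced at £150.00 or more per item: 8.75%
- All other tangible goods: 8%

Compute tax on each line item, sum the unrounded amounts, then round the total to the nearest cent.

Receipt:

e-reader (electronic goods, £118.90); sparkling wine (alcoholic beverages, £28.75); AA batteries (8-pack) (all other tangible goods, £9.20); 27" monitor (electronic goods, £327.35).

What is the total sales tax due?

E-reader £118.90: electronic goods, under £150.00 → 0% → £0.00
Sparkling wine £28.75: alcoholic beverages → 12% → £3.45
AA batteries (8-pack) £9.20: all other tangible goods → 8% → £0.736
27" monitor £327.35: electronic goods, £150.00 or more → 8.75% → £28.643125
Unrounded tax sum = £32.829125 → £32.83

£32.83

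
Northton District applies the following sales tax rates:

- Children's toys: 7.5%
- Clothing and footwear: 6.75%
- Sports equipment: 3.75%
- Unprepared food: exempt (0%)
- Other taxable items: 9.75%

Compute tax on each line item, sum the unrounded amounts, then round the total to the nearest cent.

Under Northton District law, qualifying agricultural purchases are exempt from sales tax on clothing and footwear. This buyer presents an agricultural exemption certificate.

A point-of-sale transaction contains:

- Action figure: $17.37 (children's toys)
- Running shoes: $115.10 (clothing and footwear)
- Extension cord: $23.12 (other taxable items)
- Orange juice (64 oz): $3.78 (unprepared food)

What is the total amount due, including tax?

$162.93

Action figure $17.37: children's toys → 7.5% → $1.30275
Running shoes $115.10: clothing and footwear, buyer-exempt → 0% → $0.00
Extension cord $23.12: other taxable items → 9.75% → $2.2542
Orange juice (64 oz) $3.78: unprepared food → 0% → $0.00
Subtotal = $159.37; unrounded tax = $3.55695 → $3.56; total due = $162.93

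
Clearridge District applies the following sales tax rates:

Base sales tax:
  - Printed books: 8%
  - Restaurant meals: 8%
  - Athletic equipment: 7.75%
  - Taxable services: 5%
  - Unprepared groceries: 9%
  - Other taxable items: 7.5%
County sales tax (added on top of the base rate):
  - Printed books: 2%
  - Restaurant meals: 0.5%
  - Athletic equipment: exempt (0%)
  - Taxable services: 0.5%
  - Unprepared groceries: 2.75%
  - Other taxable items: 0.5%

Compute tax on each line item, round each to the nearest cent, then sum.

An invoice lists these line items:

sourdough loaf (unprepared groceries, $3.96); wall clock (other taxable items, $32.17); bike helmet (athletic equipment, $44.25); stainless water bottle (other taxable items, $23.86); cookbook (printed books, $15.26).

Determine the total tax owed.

$9.91

Sourdough loaf $3.96: unprepared groceries → 9% + 2.75% county = 11.75% → $0.47
Wall clock $32.17: other taxable items → 7.5% + 0.5% county = 8% → $2.57
Bike helmet $44.25: athletic equipment → 7.75% + 0% county = 7.75% → $3.43
Stainless water bottle $23.86: other taxable items → 7.5% + 0.5% county = 8% → $1.91
Cookbook $15.26: printed books → 8% + 2% county = 10% → $1.53
Total tax = $0.47 + $2.57 + $3.43 + $1.91 + $1.53 = $9.91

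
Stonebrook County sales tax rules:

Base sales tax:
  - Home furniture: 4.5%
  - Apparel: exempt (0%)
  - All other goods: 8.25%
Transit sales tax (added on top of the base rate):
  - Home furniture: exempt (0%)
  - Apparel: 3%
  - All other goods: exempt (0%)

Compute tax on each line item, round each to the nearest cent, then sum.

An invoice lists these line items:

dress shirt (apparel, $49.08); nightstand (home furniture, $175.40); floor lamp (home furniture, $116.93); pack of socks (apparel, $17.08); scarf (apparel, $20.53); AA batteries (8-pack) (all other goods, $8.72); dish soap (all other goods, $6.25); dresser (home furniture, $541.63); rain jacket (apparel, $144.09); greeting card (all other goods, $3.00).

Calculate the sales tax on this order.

$45.93

Dress shirt $49.08: apparel → 0% + 3% transit = 3% → $1.47
Nightstand $175.40: home furniture → 4.5% + 0% transit = 4.5% → $7.89
Floor lamp $116.93: home furniture → 4.5% + 0% transit = 4.5% → $5.26
Pack of socks $17.08: apparel → 0% + 3% transit = 3% → $0.51
Scarf $20.53: apparel → 0% + 3% transit = 3% → $0.62
AA batteries (8-pack) $8.72: all other goods → 8.25% + 0% transit = 8.25% → $0.72
Dish soap $6.25: all other goods → 8.25% + 0% transit = 8.25% → $0.52
Dresser $541.63: home furniture → 4.5% + 0% transit = 4.5% → $24.37
Rain jacket $144.09: apparel → 0% + 3% transit = 3% → $4.32
Greeting card $3.00: all other goods → 8.25% + 0% transit = 8.25% → $0.25
Total tax = $1.47 + $7.89 + $5.26 + $0.51 + $0.62 + $0.72 + $0.52 + $24.37 + $4.32 + $0.25 = $45.93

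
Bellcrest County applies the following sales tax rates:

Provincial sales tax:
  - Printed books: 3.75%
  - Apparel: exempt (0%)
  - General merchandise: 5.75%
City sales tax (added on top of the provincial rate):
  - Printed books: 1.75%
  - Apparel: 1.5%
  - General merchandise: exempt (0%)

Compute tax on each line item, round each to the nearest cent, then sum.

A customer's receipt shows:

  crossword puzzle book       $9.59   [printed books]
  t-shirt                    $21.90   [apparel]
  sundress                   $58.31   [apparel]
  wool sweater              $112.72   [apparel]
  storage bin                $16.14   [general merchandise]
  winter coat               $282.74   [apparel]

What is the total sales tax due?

$8.59

Crossword puzzle book $9.59: printed books → 3.75% + 1.75% city = 5.5% → $0.53
T-shirt $21.90: apparel → 0% + 1.5% city = 1.5% → $0.33
Sundress $58.31: apparel → 0% + 1.5% city = 1.5% → $0.87
Wool sweater $112.72: apparel → 0% + 1.5% city = 1.5% → $1.69
Storage bin $16.14: general merchandise → 5.75% + 0% city = 5.75% → $0.93
Winter coat $282.74: apparel → 0% + 1.5% city = 1.5% → $4.24
Total tax = $0.53 + $0.33 + $0.87 + $1.69 + $0.93 + $4.24 = $8.59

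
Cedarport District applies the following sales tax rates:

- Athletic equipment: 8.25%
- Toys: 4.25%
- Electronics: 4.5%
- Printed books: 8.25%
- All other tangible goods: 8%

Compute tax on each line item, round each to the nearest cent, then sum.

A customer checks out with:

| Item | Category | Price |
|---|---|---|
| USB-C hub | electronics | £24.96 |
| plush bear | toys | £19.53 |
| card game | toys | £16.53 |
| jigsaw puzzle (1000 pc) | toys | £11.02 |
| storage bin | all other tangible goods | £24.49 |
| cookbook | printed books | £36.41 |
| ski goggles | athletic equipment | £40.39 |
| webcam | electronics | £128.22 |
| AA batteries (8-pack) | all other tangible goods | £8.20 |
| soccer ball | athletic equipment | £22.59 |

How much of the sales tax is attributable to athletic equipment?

Ski goggles £40.39: athletic equipment → 8.25% → £3.33
Soccer ball £22.59: athletic equipment → 8.25% → £1.86
Tax on athletic equipment = £3.33 + £1.86 = £5.19

£5.19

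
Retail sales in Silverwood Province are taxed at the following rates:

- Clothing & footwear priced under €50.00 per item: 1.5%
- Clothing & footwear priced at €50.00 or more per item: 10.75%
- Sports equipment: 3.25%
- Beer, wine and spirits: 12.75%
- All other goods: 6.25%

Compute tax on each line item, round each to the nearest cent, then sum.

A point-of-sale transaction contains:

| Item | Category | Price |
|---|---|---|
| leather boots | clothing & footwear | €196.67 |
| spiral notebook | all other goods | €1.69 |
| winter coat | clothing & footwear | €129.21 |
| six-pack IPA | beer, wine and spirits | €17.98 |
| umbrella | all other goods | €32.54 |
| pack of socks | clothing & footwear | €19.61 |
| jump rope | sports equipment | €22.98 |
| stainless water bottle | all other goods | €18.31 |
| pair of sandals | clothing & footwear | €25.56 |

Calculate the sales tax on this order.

Leather boots €196.67: clothing & footwear, €50.00 or more → 10.75% → €21.14
Spiral notebook €1.69: all other goods → 6.25% → €0.11
Winter coat €129.21: clothing & footwear, €50.00 or more → 10.75% → €13.89
Six-pack IPA €17.98: beer, wine and spirits → 12.75% → €2.29
Umbrella €32.54: all other goods → 6.25% → €2.03
Pack of socks €19.61: clothing & footwear, under €50.00 → 1.5% → €0.29
Jump rope €22.98: sports equipment → 3.25% → €0.75
Stainless water bottle €18.31: all other goods → 6.25% → €1.14
Pair of sandals €25.56: clothing & footwear, under €50.00 → 1.5% → €0.38
Total tax = €21.14 + €0.11 + €13.89 + €2.29 + €2.03 + €0.29 + €0.75 + €1.14 + €0.38 = €42.02

€42.02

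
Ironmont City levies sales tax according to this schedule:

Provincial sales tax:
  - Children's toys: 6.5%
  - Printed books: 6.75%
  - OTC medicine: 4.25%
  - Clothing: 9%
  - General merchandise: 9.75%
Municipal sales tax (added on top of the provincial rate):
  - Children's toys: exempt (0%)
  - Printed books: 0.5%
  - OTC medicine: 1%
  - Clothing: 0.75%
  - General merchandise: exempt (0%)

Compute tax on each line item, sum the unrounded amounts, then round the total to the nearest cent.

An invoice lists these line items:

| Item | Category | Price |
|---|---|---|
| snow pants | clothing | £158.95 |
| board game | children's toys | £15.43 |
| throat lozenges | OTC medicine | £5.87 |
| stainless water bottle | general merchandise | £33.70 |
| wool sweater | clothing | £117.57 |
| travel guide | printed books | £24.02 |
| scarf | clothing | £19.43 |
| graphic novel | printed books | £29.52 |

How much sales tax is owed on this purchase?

Snow pants £158.95: clothing → 9% + 0.75% municipal = 9.75% → £15.497625
Board game £15.43: children's toys → 6.5% + 0% municipal = 6.5% → £1.00295
Throat lozenges £5.87: OTC medicine → 4.25% + 1% municipal = 5.25% → £0.308175
Stainless water bottle £33.70: general merchandise → 9.75% + 0% municipal = 9.75% → £3.28575
Wool sweater £117.57: clothing → 9% + 0.75% municipal = 9.75% → £11.463075
Travel guide £24.02: printed books → 6.75% + 0.5% municipal = 7.25% → £1.74145
Scarf £19.43: clothing → 9% + 0.75% municipal = 9.75% → £1.894425
Graphic novel £29.52: printed books → 6.75% + 0.5% municipal = 7.25% → £2.1402
Unrounded tax sum = £37.33365 → £37.33

£37.33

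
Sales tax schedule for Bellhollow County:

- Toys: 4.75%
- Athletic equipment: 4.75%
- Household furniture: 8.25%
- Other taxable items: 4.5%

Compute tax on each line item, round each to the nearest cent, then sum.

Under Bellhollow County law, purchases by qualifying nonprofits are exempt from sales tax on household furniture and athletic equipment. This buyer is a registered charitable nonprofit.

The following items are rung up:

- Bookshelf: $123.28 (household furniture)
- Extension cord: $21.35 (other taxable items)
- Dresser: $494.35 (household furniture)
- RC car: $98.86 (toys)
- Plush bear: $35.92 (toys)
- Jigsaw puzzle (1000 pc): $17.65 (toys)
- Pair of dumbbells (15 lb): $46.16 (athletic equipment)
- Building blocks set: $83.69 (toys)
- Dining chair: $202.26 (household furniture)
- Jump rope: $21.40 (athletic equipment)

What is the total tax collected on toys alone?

$11.23

RC car $98.86: toys → 4.75% → $4.70
Plush bear $35.92: toys → 4.75% → $1.71
Jigsaw puzzle (1000 pc) $17.65: toys → 4.75% → $0.84
Building blocks set $83.69: toys → 4.75% → $3.98
Tax on toys = $4.70 + $1.71 + $0.84 + $3.98 = $11.23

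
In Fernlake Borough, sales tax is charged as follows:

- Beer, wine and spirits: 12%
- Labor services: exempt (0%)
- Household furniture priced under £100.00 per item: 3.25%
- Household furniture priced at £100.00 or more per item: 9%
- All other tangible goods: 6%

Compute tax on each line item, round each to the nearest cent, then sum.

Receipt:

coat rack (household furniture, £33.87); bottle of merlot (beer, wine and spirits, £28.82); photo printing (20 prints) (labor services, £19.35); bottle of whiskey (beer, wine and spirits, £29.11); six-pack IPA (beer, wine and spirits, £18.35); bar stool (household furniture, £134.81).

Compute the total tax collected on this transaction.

Coat rack £33.87: household furniture, under £100.00 → 3.25% → £1.10
Bottle of merlot £28.82: beer, wine and spirits → 12% → £3.46
Photo printing (20 prints) £19.35: labor services → 0% → £0.00
Bottle of whiskey £29.11: beer, wine and spirits → 12% → £3.49
Six-pack IPA £18.35: beer, wine and spirits → 12% → £2.20
Bar stool £134.81: household furniture, £100.00 or more → 9% → £12.13
Total tax = £1.10 + £3.46 + £3.49 + £2.20 + £12.13 = £22.38

£22.38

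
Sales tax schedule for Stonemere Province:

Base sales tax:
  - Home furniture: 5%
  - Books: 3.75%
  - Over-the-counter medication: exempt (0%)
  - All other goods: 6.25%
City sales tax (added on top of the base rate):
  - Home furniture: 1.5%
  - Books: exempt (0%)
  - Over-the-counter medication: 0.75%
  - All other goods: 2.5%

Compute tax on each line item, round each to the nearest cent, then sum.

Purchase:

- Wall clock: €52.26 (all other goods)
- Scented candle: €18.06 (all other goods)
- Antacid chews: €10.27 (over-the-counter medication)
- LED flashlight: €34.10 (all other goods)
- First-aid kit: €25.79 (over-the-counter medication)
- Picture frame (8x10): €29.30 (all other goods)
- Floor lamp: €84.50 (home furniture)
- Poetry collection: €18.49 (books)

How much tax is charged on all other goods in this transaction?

€11.69

Wall clock €52.26: all other goods → 6.25% + 2.5% city = 8.75% → €4.57
Scented candle €18.06: all other goods → 6.25% + 2.5% city = 8.75% → €1.58
LED flashlight €34.10: all other goods → 6.25% + 2.5% city = 8.75% → €2.98
Picture frame (8x10) €29.30: all other goods → 6.25% + 2.5% city = 8.75% → €2.56
Tax on all other goods = €4.57 + €1.58 + €2.98 + €2.56 = €11.69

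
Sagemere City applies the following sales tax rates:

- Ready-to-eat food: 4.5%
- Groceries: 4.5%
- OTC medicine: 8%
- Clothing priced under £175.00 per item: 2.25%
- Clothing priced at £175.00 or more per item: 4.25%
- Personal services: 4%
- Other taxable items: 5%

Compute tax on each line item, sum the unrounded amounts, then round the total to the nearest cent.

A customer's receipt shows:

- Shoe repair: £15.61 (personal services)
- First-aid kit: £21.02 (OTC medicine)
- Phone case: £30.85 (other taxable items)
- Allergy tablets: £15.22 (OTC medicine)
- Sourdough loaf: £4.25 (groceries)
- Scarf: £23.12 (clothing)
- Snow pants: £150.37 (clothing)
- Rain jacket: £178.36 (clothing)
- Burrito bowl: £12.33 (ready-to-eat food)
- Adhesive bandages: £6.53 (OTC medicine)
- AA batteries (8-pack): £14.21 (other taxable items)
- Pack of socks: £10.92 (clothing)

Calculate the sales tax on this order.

£18.77

Shoe repair £15.61: personal services → 4% → £0.6244
First-aid kit £21.02: OTC medicine → 8% → £1.6816
Phone case £30.85: other taxable items → 5% → £1.5425
Allergy tablets £15.22: OTC medicine → 8% → £1.2176
Sourdough loaf £4.25: groceries → 4.5% → £0.19125
Scarf £23.12: clothing, under £175.00 → 2.25% → £0.5202
Snow pants £150.37: clothing, under £175.00 → 2.25% → £3.383325
Rain jacket £178.36: clothing, £175.00 or more → 4.25% → £7.5803
Burrito bowl £12.33: ready-to-eat food → 4.5% → £0.55485
Adhesive bandages £6.53: OTC medicine → 8% → £0.5224
AA batteries (8-pack) £14.21: other taxable items → 5% → £0.7105
Pack of socks £10.92: clothing, under £175.00 → 2.25% → £0.2457
Unrounded tax sum = £18.774625 → £18.77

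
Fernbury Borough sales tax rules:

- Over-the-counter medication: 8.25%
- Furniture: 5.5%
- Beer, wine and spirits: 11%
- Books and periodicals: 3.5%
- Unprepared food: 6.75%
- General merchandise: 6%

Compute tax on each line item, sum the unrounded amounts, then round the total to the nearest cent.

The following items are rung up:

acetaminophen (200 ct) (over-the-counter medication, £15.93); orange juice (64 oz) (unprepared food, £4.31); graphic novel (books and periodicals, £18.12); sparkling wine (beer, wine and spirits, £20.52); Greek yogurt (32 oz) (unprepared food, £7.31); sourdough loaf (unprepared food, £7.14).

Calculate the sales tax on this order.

£5.47

Acetaminophen (200 ct) £15.93: over-the-counter medication → 8.25% → £1.314225
Orange juice (64 oz) £4.31: unprepared food → 6.75% → £0.290925
Graphic novel £18.12: books and periodicals → 3.5% → £0.6342
Sparkling wine £20.52: beer, wine and spirits → 11% → £2.2572
Greek yogurt (32 oz) £7.31: unprepared food → 6.75% → £0.493425
Sourdough loaf £7.14: unprepared food → 6.75% → £0.48195
Unrounded tax sum = £5.471925 → £5.47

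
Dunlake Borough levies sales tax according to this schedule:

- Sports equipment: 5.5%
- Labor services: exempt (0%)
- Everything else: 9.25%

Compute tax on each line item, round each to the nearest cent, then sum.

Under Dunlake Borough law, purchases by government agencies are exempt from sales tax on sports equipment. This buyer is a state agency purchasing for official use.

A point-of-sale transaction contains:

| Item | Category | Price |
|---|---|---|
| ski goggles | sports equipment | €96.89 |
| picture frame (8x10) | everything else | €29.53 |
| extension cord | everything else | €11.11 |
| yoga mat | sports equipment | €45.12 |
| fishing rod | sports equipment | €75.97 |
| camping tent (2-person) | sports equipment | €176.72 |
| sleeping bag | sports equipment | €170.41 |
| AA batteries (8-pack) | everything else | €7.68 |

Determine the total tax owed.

€4.47

Ski goggles €96.89: sports equipment, buyer-exempt → 0% → €0.00
Picture frame (8x10) €29.53: everything else → 9.25% → €2.73
Extension cord €11.11: everything else → 9.25% → €1.03
Yoga mat €45.12: sports equipment, buyer-exempt → 0% → €0.00
Fishing rod €75.97: sports equipment, buyer-exempt → 0% → €0.00
Camping tent (2-person) €176.72: sports equipment, buyer-exempt → 0% → €0.00
Sleeping bag €170.41: sports equipment, buyer-exempt → 0% → €0.00
AA batteries (8-pack) €7.68: everything else → 9.25% → €0.71
Total tax = €2.73 + €1.03 + €0.71 = €4.47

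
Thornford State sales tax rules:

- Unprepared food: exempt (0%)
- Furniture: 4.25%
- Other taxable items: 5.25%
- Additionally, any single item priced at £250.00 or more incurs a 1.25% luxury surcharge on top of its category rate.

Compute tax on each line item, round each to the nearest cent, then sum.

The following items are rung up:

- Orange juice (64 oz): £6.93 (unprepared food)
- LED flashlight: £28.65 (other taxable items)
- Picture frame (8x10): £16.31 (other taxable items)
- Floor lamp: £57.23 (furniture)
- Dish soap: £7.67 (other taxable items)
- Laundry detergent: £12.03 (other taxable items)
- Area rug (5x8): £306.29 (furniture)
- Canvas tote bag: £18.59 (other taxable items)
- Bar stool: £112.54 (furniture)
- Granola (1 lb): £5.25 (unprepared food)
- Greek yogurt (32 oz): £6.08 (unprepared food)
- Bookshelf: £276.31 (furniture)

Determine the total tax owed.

Orange juice (64 oz) £6.93: unprepared food → 0% → £0.00
LED flashlight £28.65: other taxable items → 5.25% → £1.50
Picture frame (8x10) £16.31: other taxable items → 5.25% → £0.86
Floor lamp £57.23: furniture → 4.25% → £2.43
Dish soap £7.67: other taxable items → 5.25% → £0.40
Laundry detergent £12.03: other taxable items → 5.25% → £0.63
Area rug (5x8) £306.29: furniture → 4.25% + 1.25% surcharge = 5.5% → £16.85
Canvas tote bag £18.59: other taxable items → 5.25% → £0.98
Bar stool £112.54: furniture → 4.25% → £4.78
Granola (1 lb) £5.25: unprepared food → 0% → £0.00
Greek yogurt (32 oz) £6.08: unprepared food → 0% → £0.00
Bookshelf £276.31: furniture → 4.25% + 1.25% surcharge = 5.5% → £15.20
Total tax = £1.50 + £0.86 + £2.43 + £0.40 + £0.63 + £16.85 + £0.98 + £4.78 + £15.20 = £43.63

£43.63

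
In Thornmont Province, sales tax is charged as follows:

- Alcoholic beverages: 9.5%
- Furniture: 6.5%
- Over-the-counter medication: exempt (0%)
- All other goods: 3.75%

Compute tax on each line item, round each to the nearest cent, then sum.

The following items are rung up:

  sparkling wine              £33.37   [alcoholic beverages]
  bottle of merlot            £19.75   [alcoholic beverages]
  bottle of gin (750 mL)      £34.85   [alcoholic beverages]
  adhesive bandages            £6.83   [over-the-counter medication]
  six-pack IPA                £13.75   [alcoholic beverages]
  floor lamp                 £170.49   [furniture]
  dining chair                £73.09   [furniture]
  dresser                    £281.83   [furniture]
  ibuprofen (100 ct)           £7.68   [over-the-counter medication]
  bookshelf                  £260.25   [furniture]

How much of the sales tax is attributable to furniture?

Floor lamp £170.49: furniture → 6.5% → £11.08
Dining chair £73.09: furniture → 6.5% → £4.75
Dresser £281.83: furniture → 6.5% → £18.32
Bookshelf £260.25: furniture → 6.5% → £16.92
Tax on furniture = £11.08 + £4.75 + £18.32 + £16.92 = £51.07

£51.07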